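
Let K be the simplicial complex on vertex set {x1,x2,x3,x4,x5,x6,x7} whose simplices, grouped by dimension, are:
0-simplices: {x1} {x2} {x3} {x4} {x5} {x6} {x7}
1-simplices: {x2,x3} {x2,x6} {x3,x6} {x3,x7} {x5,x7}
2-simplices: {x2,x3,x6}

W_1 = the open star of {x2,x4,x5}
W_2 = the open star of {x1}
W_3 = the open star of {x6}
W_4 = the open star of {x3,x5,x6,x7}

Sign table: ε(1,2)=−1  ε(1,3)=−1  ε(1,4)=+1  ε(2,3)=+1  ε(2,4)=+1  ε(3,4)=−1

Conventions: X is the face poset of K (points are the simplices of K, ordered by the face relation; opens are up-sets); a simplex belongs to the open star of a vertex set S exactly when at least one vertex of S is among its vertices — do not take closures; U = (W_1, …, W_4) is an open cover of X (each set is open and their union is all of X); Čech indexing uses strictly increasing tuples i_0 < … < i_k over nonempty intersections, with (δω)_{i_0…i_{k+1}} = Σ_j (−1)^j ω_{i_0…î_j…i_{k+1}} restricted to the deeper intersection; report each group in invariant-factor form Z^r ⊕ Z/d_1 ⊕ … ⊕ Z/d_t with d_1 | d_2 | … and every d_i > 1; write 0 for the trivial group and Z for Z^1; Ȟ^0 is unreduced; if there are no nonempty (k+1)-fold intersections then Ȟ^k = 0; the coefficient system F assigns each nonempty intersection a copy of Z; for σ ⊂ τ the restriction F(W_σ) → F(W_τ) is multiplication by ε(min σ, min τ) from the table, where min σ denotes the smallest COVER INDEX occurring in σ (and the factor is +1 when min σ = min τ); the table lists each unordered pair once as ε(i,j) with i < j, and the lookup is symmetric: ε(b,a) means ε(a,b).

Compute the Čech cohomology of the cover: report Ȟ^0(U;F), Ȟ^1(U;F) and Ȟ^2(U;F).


Ȟ^0(U;F) ≅ Z^2,  Ȟ^1(U;F) ≅ 0,  Ȟ^2(U;F) ≅ 0

nonempty intersections:
  W1={{x2},{x4},{x5},{x2,x3},{x2,x6},{x5,x7},{x2,x3,x6}} W2={{x1}} W3={{x6},{x2,x6},{x3,x6},{x2,x3,x6}} W4={{x3},{x5},{x6},{x7},{x2,x3},{x2,x6},{x3,x6},{x3,x7},{x5,x7},{x2,x3,x6}}
  W13={{x2,x6},{x2,x3,x6}} W14={{x5},{x2,x3},{x2,x6},{x5,x7},{x2,x3,x6}} W34={{x6},{x2,x6},{x3,x6},{x2,x3,x6}}
  W134={{x2,x6},{x2,x3,x6}}
C dims 4,3,1; δ0: rk 2, SNF 1^2; δ1: rk 1, SNF 1^1
Ȟ^0: (4−2)−0=2 ⇒ Z^2
Ȟ^1: (3−1)−2=0 ⇒ 0
Ȟ^2: (1−0)−1=0 ⇒ 0


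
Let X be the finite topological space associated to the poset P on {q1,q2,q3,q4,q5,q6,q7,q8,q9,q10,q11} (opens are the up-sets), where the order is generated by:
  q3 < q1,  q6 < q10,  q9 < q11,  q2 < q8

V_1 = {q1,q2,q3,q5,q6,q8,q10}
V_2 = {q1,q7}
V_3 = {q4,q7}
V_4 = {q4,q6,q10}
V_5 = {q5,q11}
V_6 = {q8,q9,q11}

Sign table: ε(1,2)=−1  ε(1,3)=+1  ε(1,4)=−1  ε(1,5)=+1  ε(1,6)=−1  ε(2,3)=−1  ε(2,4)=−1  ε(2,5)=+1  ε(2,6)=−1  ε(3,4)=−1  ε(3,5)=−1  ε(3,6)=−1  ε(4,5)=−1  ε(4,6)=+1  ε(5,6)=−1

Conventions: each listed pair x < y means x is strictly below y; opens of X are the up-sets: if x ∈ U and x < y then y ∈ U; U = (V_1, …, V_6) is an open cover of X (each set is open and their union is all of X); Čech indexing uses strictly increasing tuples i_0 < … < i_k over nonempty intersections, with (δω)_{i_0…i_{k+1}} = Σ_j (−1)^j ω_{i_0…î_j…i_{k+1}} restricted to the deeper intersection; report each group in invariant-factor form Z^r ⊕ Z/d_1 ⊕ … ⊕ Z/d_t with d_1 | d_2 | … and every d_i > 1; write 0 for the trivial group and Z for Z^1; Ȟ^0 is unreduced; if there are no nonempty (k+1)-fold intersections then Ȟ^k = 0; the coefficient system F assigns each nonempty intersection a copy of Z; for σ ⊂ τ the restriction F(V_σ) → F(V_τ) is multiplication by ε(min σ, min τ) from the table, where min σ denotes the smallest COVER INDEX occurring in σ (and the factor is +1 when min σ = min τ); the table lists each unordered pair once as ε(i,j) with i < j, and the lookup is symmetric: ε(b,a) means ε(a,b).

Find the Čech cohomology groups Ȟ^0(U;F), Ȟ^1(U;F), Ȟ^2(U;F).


nerve of the cover:
  V12={q1} V14={q6,q10} V15={q5} V16={q8} V23={q7} V34={q4} V56={q11}
C dims 6,7; δ0: rk 5, SNF 1^5
Ȟ^0 = (6 − 5) − 0 = 1, so Ȟ^0 ≅ Z
Ȟ^1 = (7 − 0) − 5 = 2, so Ȟ^1 ≅ Z^2
Ȟ^2 = (0 − 0) − 0 = 0, so Ȟ^2 ≅ 0

Ȟ^0(U;F) ≅ Z,  Ȟ^1(U;F) ≅ Z^2,  Ȟ^2(U;F) ≅ 0


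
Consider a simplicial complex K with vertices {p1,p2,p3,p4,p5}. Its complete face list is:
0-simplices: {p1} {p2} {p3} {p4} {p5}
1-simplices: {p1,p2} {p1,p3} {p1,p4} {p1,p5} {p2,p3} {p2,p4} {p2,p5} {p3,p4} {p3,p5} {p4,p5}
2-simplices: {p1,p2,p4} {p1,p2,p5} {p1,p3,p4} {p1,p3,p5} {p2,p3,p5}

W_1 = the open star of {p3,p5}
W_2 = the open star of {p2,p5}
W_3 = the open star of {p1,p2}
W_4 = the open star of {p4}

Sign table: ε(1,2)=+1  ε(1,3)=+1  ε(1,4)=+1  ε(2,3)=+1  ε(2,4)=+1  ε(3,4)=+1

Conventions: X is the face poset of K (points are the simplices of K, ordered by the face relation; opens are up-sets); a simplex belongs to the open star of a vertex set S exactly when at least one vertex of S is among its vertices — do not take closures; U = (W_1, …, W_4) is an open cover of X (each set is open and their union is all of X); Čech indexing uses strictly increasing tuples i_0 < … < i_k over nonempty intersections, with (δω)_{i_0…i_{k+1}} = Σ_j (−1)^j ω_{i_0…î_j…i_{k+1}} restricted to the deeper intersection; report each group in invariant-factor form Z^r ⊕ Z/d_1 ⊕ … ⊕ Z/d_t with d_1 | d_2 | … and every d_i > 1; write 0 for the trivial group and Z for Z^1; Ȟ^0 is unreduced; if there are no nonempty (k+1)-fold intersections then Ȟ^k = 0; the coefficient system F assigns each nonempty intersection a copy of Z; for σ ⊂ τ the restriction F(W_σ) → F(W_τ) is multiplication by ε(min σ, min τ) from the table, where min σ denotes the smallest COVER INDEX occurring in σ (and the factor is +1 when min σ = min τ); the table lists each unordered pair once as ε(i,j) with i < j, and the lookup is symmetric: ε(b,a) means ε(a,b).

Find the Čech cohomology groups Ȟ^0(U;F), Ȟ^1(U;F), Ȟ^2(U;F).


cover nerve:
  W1={{p3},{p5},{p1,p3},{p1,p5},{p2,p3},{p2,p5},{p3,p4},{p3,p5},{p4,p5},{p1,p2,p5},{p1,p3,p4},{p1,p3,p5},{p2,p3,p5}} W2={{p2},{p5},{p1,p2},{p1,p5},{p2,p3},{p2,p4},{p2,p5},{p3,p5},{p4,p5},{p1,p2,p4},{p1,p2,p5},{p1,p3,p5},{p2,p3,p5}} W3={{p1},{p2},{p1,p2},{p1,p3},{p1,p4},{p1,p5},{p2,p3},{p2,p4},{p2,p5},{p1,p2,p4},{p1,p2,p5},{p1,p3,p4},{p1,p3,p5},{p2,p3,p5}} W4={{p4},{p1,p4},{p2,p4},{p3,p4},{p4,p5},{p1,p2,p4},{p1,p3,p4}}
  W12={{p5},{p1,p5},{p2,p3},{p2,p5},{p3,p5},{p4,p5},{p1,p2,p5},{p1,p3,p5},{p2,p3,p5}} W13={{p1,p3},{p1,p5},{p2,p3},{p2,p5},{p1,p2,p5},{p1,p3,p4},{p1,p3,p5},{p2,p3,p5}} W14={{p3,p4},{p4,p5},{p1,p3,p4}} W23={{p2},{p1,p2},{p1,p5},{p2,p3},{p2,p4},{p2,p5},{p1,p2,p4},{p1,p2,p5},{p1,p3,p5},{p2,p3,p5}} W24={{p2,p4},{p4,p5},{p1,p2,p4}} W34={{p1,p4},{p2,p4},{p1,p2,p4},{p1,p3,p4}}
  W123={{p1,p5},{p2,p3},{p2,p5},{p1,p2,p5},{p1,p3,p5},{p2,p3,p5}} W124={{p4,p5}} W134={{p1,p3,p4}} W234={{p2,p4},{p1,p2,p4}}
C dims 4,6,4; δ0: rk 3, SNF 1^3; δ1: rk 3, SNF 1^3
Ȟ^0: (4−3)−0=1 ⇒ Z
Ȟ^1: (6−3)−3=0 ⇒ 0
Ȟ^2: (4−0)−3=1 ⇒ Z

Ȟ^0 = Z, Ȟ^1 = 0, Ȟ^2 = Z


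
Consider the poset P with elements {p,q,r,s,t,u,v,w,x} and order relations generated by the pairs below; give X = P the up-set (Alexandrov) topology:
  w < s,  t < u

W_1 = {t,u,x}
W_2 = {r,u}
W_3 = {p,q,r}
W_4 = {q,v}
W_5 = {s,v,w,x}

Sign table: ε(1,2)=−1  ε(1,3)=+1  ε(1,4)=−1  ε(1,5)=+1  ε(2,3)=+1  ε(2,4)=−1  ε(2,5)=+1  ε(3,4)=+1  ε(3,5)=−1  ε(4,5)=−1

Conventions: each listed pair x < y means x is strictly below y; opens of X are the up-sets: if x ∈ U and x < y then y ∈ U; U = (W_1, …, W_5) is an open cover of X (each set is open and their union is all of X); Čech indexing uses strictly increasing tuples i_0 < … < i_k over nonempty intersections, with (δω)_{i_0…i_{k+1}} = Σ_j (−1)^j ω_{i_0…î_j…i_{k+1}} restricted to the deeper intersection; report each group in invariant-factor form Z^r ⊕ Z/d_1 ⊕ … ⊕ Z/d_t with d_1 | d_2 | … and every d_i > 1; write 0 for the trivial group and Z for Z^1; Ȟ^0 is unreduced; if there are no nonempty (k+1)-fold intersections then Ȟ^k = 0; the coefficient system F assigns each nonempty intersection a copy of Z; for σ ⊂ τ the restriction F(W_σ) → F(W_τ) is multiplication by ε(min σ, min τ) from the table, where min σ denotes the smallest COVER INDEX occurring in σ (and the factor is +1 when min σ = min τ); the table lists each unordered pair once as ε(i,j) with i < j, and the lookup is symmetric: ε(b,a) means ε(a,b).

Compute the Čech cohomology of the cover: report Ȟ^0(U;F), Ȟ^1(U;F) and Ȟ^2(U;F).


Ȟ^0 = Z, Ȟ^1 = Z, Ȟ^2 = 0

nerve of the cover:
  W12={u} W15={x} W23={r} W34={q} W45={v}
C dims 5,5; δ0: rk 4, SNF 1^4
Ȟ^0 = (5 − 4) − 0 = 1, so Ȟ^0 ≅ Z
Ȟ^1 = (5 − 0) − 4 = 1, so Ȟ^1 ≅ Z
Ȟ^2 = (0 − 0) − 0 = 0, so Ȟ^2 ≅ 0


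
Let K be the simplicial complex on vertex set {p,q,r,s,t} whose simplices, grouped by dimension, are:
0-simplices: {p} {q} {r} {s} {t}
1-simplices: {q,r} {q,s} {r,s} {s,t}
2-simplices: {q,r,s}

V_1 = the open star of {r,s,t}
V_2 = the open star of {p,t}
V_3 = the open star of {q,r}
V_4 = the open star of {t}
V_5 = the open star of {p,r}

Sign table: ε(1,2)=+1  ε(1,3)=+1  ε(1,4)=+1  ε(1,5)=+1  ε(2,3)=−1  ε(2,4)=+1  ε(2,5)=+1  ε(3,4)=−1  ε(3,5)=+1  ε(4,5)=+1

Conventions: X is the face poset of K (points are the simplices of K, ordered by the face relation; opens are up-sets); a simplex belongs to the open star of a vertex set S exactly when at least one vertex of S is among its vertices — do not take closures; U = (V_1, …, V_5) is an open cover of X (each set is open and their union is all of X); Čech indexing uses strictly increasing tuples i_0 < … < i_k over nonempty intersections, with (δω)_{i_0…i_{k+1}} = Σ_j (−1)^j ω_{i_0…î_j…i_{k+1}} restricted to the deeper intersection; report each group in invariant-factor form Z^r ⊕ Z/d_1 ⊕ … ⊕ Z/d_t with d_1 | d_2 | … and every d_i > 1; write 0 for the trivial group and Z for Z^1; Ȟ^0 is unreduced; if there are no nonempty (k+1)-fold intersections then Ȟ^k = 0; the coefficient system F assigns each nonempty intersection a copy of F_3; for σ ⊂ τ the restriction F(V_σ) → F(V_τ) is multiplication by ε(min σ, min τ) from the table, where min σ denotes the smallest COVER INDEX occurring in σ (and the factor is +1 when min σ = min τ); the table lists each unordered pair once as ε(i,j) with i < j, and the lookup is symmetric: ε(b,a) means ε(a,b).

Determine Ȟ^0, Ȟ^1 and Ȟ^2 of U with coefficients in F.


Ȟ^0(U;F) ≅ Z/3; Ȟ^1(U;F) ≅ Z/3; Ȟ^2(U;F) ≅ 0

nonempty intersections:
  V1={{r},{s},{t},{q,r},{q,s},{r,s},{s,t},{q,r,s}} V2={{p},{t},{s,t}} V3={{q},{r},{q,r},{q,s},{r,s},{q,r,s}} V4={{t},{s,t}} V5={{p},{r},{q,r},{r,s},{q,r,s}}
  V12={{t},{s,t}} V13={{r},{q,r},{q,s},{r,s},{q,r,s}} V14={{t},{s,t}} V15={{r},{q,r},{r,s},{q,r,s}} V24={{t},{s,t}} V25={{p}} V35={{r},{q,r},{r,s},{q,r,s}}
  V124={{t},{s,t}} V135={{r},{q,r},{r,s},{q,r,s}}
C dims 5,7,2; δ0: rk_F3 4; δ1: rk_F3 2
Ȟ^0: (5−4)−0=1 ⇒ Z/3
Ȟ^1: (7−2)−4=1 ⇒ Z/3
Ȟ^2: (2−0)−2=0 ⇒ 0


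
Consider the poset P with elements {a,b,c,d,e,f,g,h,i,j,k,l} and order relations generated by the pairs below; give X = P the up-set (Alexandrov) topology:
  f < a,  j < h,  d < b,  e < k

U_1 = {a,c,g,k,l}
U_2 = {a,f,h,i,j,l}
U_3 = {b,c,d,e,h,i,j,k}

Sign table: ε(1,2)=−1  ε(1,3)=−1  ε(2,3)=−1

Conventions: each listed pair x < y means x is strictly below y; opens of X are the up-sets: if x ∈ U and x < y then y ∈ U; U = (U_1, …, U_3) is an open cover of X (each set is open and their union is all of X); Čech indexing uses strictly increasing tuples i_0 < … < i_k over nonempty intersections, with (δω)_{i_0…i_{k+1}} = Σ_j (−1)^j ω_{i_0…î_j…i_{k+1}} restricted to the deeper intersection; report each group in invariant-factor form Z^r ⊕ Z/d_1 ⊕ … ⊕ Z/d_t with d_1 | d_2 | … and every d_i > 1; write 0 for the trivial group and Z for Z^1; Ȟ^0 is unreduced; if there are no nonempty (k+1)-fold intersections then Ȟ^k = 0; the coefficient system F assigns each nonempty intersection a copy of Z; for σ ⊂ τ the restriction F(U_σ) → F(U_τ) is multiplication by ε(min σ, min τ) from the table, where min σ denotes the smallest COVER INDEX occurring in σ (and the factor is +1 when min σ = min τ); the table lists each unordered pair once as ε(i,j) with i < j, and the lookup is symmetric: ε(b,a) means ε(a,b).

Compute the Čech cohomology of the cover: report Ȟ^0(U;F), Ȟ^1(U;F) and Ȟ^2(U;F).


cover nerve:
  U12={a,l} U13={c,k} U23={h,i,j}
C dims 3,3; δ0: rk 3, SNF 1^2·2
Ȟ^0: (3−3)−0=0 ⇒ 0
Ȟ^1: (3−0)−3=0 plus torsion [2] ⇒ Z/2
Ȟ^2: (0−0)−0=0 ⇒ 0

Ȟ^0 ≅ 0, Ȟ^1 ≅ Z/2 and Ȟ^2 ≅ 0


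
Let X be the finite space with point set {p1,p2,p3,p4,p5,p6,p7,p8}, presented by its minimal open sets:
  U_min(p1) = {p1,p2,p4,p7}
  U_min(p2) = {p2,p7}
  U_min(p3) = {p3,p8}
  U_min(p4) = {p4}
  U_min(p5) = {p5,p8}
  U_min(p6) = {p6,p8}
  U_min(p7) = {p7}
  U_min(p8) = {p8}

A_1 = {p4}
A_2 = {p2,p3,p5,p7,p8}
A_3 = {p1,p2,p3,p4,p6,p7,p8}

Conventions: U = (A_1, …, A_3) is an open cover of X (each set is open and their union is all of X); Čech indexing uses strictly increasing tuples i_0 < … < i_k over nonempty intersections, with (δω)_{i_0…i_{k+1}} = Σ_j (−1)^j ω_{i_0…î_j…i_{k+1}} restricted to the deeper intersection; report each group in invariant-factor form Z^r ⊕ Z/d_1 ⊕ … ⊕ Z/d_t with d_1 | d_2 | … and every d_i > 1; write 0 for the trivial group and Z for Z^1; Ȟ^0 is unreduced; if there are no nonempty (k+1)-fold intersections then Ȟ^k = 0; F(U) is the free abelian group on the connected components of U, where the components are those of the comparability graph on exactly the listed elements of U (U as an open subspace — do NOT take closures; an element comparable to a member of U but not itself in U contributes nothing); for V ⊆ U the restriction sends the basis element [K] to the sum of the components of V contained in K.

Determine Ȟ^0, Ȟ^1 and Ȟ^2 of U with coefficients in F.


nonempty intersections:
  A13={p4} A23={p2,p3,p7,p8}
components per intersection:
  A1: {p4}
  A2: {p2,p7} {p3,p5,p8}
  A3: {p1,p2,p4,p7} {p3,p6,p8}
  A13: {p4}
  A23: {p2,p7} {p3,p8}
C dims 5,3; δ0: rk 3, SNF 1^3
Ȟ^0: (5−3)−0=2 ⇒ Z^2
Ȟ^1: (3−0)−3=0 ⇒ 0
Ȟ^2: (0−0)−0=0 ⇒ 0

Ȟ^0 ≅ Z^2, Ȟ^1 ≅ 0 and Ȟ^2 ≅ 0


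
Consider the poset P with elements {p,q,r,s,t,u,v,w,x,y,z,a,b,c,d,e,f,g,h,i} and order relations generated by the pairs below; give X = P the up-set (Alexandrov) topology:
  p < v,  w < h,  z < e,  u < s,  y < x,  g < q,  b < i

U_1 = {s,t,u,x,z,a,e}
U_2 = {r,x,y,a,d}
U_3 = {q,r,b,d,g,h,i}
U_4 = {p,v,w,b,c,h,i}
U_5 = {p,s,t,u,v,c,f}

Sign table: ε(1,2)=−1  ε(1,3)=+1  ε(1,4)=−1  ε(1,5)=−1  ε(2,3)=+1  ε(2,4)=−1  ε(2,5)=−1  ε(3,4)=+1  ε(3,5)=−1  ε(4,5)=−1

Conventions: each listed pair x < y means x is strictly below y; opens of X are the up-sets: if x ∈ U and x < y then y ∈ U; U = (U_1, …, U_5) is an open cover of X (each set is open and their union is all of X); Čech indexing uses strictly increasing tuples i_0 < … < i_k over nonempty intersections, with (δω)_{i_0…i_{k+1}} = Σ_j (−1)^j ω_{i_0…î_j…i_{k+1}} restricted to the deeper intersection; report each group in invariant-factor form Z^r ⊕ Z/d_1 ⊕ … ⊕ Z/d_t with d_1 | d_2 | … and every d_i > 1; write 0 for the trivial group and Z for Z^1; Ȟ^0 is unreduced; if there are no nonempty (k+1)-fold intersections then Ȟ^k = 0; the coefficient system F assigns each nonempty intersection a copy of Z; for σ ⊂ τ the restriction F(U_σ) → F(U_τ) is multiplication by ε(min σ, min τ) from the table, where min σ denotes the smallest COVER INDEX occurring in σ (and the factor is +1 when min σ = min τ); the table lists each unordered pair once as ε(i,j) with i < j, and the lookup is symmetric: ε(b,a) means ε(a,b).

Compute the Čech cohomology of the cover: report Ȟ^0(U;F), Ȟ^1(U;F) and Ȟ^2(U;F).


Ȟ^0 ≅ 0,  Ȟ^1 ≅ Z/2,  Ȟ^2 ≅ 0

nonempty intersections:
  U12={x,a} U15={s,t,u} U23={r,d} U34={b,h,i} U45={p,v,c}
C dims 5,5; δ0: rk 5, SNF 1^4·2
Ȟ^0: (5−5)−0=0 ⇒ 0
Ȟ^1: (5−0)−5=0 plus torsion [2] ⇒ Z/2
Ȟ^2: (0−0)−0=0 ⇒ 0


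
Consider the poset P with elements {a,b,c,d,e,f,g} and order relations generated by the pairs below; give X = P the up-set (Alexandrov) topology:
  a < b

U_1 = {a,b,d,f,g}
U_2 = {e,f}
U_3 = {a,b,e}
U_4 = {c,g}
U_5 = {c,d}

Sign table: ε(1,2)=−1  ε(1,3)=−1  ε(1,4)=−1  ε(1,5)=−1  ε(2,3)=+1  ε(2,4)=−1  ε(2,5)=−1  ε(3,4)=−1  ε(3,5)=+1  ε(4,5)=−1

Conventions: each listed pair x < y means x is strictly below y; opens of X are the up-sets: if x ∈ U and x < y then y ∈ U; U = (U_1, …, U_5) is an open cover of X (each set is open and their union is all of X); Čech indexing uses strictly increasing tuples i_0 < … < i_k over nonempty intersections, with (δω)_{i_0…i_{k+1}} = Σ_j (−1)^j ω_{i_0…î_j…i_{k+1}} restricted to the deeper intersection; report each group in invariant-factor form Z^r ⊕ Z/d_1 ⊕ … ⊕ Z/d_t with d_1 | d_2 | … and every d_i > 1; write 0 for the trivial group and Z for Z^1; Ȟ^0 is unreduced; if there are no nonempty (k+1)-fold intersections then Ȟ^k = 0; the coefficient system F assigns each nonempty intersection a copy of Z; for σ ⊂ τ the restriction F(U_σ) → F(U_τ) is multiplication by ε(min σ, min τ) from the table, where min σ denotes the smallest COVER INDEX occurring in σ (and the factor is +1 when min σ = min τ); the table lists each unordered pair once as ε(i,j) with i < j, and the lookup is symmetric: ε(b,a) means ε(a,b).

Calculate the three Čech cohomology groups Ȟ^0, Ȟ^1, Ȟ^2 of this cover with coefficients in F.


Ȟ^0 ≅ 0, Ȟ^1 ≅ Z ⊕ Z/2, Ȟ^2 ≅ 0

intersection data:
  U12={f} U13={a,b} U14={g} U15={d} U23={e} U45={c}
C dims 5,6; δ0: rk 5, SNF 1^4·2
Ȟ^0 = (5 − 5) − 0 = 0, so Ȟ^0 ≅ 0
Ȟ^1 = (6 − 0) − 5 = 1 plus torsion [2], so Ȟ^1 ≅ Z ⊕ Z/2
Ȟ^2 = (0 − 0) − 0 = 0, so Ȟ^2 ≅ 0


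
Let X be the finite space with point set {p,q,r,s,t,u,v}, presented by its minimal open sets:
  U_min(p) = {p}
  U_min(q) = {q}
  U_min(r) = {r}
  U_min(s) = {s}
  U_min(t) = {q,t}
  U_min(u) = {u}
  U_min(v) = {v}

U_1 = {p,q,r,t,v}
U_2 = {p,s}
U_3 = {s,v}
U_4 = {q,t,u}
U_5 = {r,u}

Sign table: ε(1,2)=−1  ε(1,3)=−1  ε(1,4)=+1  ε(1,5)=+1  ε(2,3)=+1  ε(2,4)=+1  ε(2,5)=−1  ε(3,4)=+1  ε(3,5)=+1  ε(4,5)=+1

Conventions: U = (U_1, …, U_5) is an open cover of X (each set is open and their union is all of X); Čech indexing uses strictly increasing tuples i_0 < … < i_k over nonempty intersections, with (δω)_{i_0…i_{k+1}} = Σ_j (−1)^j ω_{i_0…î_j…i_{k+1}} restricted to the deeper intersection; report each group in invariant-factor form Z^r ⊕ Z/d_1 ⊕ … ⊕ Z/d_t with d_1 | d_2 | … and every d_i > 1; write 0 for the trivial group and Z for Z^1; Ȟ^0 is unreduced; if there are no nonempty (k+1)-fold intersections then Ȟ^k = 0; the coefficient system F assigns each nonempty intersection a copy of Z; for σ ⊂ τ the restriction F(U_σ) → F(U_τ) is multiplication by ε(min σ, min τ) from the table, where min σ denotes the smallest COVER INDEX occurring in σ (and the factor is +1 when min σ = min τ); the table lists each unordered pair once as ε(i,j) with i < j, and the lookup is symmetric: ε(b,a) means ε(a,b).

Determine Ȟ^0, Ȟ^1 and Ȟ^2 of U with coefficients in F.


Ȟ^0 = Z; Ȟ^1 = Z^2; Ȟ^2 = 0

nerve of the cover:
  U12={p} U13={v} U14={q,t} U15={r} U23={s} U45={u}
C dims 5,6; δ0: rk 4, SNF 1^4
Ȟ^0 = (5 − 4) − 0 = 1, so Ȟ^0 ≅ Z
Ȟ^1 = (6 − 0) − 4 = 2, so Ȟ^1 ≅ Z^2
Ȟ^2 = (0 − 0) − 0 = 0, so Ȟ^2 ≅ 0


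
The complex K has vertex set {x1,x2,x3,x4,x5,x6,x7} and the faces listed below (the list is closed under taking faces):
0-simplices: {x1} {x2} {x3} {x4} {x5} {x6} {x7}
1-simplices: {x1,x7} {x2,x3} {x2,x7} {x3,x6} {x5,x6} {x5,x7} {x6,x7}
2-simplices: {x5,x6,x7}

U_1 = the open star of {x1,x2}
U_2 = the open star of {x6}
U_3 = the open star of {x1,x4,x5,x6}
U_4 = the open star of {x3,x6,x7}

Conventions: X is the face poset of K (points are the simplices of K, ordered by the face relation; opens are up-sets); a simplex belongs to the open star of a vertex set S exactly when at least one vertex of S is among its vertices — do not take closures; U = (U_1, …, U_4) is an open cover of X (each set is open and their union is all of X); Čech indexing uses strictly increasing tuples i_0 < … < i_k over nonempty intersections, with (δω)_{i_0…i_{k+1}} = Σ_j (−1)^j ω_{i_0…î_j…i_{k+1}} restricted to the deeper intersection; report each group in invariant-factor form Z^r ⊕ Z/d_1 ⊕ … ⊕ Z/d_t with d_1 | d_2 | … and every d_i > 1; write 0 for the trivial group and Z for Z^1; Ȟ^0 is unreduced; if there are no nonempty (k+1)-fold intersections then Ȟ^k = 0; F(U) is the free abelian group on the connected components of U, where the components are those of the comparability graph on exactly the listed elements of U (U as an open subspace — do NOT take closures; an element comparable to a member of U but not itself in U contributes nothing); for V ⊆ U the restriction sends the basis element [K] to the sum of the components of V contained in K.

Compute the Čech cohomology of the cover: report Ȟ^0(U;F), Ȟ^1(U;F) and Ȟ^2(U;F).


Ȟ^0 = Z^2,  Ȟ^1 = Z,  Ȟ^2 = 0

nonempty intersections:
  U1={{x1},{x2},{x1,x7},{x2,x3},{x2,x7}} U2={{x6},{x3,x6},{x5,x6},{x6,x7},{x5,x6,x7}} U3={{x1},{x4},{x5},{x6},{x1,x7},{x3,x6},{x5,x6},{x5,x7},{x6,x7},{x5,x6,x7}} U4={{x3},{x6},{x7},{x1,x7},{x2,x3},{x2,x7},{x3,x6},{x5,x6},{x5,x7},{x6,x7},{x5,x6,x7}}
  U13={{x1},{x1,x7}} U14={{x1,x7},{x2,x3},{x2,x7}} U23={{x6},{x3,x6},{x5,x6},{x6,x7},{x5,x6,x7}} U24={{x6},{x3,x6},{x5,x6},{x6,x7},{x5,x6,x7}} U34={{x6},{x1,x7},{x3,x6},{x5,x6},{x5,x7},{x6,x7},{x5,x6,x7}}
  U134={{x1,x7}} U234={{x6},{x3,x6},{x5,x6},{x6,x7},{x5,x6,x7}}
components per intersection:
  U1: {{x1},{x1,x7}} {{x2},{x2,x3},{x2,x7}}
  U2: {{x6},{x3,x6},{x5,x6},{x6,x7},{x5,x6,x7}}
  U3: {{x1},{x1,x7}} {{x4}} {{x5},{x6},{x3,x6},{x5,x6},{x5,x7},{x6,x7},{x5,x6,x7}}
  U4: {{x3},{x6},{x7},{x1,x7},{x2,x3},{x2,x7},{x3,x6},{x5,x6},{x5,x7},{x6,x7},{x5,x6,x7}}
  U13: {{x1},{x1,x7}}
  U14: {{x1,x7}} {{x2,x3}} {{x2,x7}}
  U23: {{x6},{x3,x6},{x5,x6},{x6,x7},{x5,x6,x7}}
  U24: {{x6},{x3,x6},{x5,x6},{x6,x7},{x5,x6,x7}}
  U34: {{x6},{x3,x6},{x5,x6},{x5,x7},{x6,x7},{x5,x6,x7}} {{x1,x7}}
  U134: {{x1,x7}}
  U234: {{x6},{x3,x6},{x5,x6},{x6,x7},{x5,x6,x7}}
C dims 7,8,2; δ0: rk 5, SNF 1^5; δ1: rk 2, SNF 1^2
Ȟ^0: (7−5)−0=2 ⇒ Z^2
Ȟ^1: (8−2)−5=1 ⇒ Z
Ȟ^2: (2−0)−2=0 ⇒ 0


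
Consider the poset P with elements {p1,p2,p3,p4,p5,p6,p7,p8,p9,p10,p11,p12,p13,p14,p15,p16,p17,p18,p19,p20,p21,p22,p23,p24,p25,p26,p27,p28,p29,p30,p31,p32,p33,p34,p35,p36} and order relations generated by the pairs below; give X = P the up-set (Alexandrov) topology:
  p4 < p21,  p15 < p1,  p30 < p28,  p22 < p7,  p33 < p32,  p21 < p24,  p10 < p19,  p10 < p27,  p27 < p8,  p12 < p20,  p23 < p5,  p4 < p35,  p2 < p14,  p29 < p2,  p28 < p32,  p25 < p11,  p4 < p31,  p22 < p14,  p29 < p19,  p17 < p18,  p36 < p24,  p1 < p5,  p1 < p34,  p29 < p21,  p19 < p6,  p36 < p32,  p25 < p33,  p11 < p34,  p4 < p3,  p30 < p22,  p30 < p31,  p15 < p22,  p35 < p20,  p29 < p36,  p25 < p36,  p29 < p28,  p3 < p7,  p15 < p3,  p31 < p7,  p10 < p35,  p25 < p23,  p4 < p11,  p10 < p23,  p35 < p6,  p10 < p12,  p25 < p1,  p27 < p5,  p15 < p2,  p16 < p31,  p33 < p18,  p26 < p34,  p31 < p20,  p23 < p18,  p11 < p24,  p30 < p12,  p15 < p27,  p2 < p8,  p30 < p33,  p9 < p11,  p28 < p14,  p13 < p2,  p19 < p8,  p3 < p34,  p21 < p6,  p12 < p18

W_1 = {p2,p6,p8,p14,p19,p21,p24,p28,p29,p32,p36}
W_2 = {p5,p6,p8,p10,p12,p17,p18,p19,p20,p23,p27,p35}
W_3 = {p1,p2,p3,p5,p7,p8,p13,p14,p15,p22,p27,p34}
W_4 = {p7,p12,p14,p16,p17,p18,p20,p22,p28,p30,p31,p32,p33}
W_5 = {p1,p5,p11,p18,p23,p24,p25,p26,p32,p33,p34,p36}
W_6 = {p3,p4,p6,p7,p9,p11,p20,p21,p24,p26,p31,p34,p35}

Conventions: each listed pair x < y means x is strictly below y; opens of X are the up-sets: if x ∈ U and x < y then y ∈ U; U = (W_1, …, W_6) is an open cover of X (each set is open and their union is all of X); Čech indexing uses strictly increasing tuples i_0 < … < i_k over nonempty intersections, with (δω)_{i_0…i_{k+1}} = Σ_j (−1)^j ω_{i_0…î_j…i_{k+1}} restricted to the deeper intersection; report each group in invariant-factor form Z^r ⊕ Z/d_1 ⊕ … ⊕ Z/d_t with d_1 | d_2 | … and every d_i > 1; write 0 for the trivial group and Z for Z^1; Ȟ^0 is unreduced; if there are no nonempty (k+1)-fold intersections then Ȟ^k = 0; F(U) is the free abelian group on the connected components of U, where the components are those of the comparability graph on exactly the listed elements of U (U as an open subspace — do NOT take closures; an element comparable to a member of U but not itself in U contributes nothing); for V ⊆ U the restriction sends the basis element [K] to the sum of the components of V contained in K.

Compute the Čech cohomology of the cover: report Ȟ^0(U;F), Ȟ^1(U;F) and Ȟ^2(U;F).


nerve simplices:
  W12={p6,p8,p19} W13={p2,p8,p14} W14={p14,p28,p32} W15={p24,p32,p36} W16={p6,p21,p24} W23={p5,p8,p27} W24={p12,p17,p18,p20} W25={p5,p18,p23} W26={p6,p20,p35} W34={p7,p14,p22} W35={p1,p5,p34} W36={p3,p7,p34} W45={p18,p32,p33} W46={p7,p20,p31} W56={p11,p24,p26,p34}
  W123={p8} W126={p6} W134={p14} W145={p32} W156={p24} W235={p5} W245={p18} W246={p20} W346={p7} W356={p34}
components per intersection:
  W1: {p2,p6,p8,p14,p19,p21,p24,p28,p29,p32,p36}
  W2: {p5,p6,p8,p10,p12,p17,p18,p19,p20,p23,p27,p35}
  W3: {p1,p2,p3,p5,p7,p8,p13,p14,p15,p22,p27,p34}
  W4: {p7,p12,p14,p16,p17,p18,p20,p22,p28,p30,p31,p32,p33}
  W5: {p1,p5,p11,p18,p23,p24,p25,p26,p32,p33,p34,p36}
  W6: {p3,p4,p6,p7,p9,p11,p20,p21,p24,p26,p31,p34,p35}
  W12: {p6,p8,p19}
  W13: {p2,p8,p14}
  W14: {p14,p28,p32}
  W15: {p24,p32,p36}
  W16: {p6,p21,p24}
  W23: {p5,p8,p27}
  W24: {p12,p17,p18,p20}
  W25: {p5,p18,p23}
  W26: {p6,p20,p35}
  W34: {p7,p14,p22}
  W35: {p1,p5,p34}
  W36: {p3,p7,p34}
  W45: {p18,p32,p33}
  W46: {p7,p20,p31}
  W56: {p11,p24,p26,p34}
  W123: {p8}
  W126: {p6}
  W134: {p14}
  W145: {p32}
  W156: {p24}
  W235: {p5}
  W245: {p18}
  W246: {p20}
  W346: {p7}
  W356: {p34}
C dims 6,15,10; δ0: rk 5, SNF 1^5; δ1: rk 10, SNF 1^9·2
degree 0: 6−5−0 = 1 → Ȟ^0 ≅ Z
degree 1: 15−10−5 = 0 → Ȟ^1 ≅ 0
degree 2: 10−0−10 = 0 plus torsion [2] → Ȟ^2 ≅ Z/2

Ȟ^0 = Z, Ȟ^1 = 0, Ȟ^2 = Z/2


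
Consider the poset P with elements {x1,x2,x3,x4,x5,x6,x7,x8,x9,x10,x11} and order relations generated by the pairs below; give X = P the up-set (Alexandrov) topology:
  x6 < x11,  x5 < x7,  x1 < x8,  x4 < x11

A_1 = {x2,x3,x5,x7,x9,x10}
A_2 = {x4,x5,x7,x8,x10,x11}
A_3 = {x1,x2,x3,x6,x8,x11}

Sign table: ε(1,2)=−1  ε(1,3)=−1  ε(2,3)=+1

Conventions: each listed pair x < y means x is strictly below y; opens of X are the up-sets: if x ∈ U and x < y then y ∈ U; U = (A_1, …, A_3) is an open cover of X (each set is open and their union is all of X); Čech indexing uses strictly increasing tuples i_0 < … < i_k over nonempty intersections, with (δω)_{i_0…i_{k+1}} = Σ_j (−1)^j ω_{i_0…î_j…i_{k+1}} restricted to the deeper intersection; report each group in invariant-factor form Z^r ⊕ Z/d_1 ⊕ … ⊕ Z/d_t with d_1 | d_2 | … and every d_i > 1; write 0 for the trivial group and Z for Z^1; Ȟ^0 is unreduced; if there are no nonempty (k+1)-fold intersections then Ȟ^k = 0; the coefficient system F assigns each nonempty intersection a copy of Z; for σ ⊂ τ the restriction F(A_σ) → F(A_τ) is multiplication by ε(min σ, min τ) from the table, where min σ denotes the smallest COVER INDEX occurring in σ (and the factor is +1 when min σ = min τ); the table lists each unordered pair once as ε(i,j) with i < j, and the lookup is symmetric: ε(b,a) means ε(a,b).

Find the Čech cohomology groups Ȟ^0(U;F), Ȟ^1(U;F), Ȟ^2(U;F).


intersection data:
  A12={x5,x7,x10} A13={x2,x3} A23={x8,x11}
C dims 3,3; δ0: rk 2, SNF 1^2
Ȟ^0 = (3 − 2) − 0 = 1, so Ȟ^0 ≅ Z
Ȟ^1 = (3 − 0) − 2 = 1, so Ȟ^1 ≅ Z
Ȟ^2 = (0 − 0) − 0 = 0, so Ȟ^2 ≅ 0

Ȟ^0 = Z; Ȟ^1 = Z; Ȟ^2 = 0


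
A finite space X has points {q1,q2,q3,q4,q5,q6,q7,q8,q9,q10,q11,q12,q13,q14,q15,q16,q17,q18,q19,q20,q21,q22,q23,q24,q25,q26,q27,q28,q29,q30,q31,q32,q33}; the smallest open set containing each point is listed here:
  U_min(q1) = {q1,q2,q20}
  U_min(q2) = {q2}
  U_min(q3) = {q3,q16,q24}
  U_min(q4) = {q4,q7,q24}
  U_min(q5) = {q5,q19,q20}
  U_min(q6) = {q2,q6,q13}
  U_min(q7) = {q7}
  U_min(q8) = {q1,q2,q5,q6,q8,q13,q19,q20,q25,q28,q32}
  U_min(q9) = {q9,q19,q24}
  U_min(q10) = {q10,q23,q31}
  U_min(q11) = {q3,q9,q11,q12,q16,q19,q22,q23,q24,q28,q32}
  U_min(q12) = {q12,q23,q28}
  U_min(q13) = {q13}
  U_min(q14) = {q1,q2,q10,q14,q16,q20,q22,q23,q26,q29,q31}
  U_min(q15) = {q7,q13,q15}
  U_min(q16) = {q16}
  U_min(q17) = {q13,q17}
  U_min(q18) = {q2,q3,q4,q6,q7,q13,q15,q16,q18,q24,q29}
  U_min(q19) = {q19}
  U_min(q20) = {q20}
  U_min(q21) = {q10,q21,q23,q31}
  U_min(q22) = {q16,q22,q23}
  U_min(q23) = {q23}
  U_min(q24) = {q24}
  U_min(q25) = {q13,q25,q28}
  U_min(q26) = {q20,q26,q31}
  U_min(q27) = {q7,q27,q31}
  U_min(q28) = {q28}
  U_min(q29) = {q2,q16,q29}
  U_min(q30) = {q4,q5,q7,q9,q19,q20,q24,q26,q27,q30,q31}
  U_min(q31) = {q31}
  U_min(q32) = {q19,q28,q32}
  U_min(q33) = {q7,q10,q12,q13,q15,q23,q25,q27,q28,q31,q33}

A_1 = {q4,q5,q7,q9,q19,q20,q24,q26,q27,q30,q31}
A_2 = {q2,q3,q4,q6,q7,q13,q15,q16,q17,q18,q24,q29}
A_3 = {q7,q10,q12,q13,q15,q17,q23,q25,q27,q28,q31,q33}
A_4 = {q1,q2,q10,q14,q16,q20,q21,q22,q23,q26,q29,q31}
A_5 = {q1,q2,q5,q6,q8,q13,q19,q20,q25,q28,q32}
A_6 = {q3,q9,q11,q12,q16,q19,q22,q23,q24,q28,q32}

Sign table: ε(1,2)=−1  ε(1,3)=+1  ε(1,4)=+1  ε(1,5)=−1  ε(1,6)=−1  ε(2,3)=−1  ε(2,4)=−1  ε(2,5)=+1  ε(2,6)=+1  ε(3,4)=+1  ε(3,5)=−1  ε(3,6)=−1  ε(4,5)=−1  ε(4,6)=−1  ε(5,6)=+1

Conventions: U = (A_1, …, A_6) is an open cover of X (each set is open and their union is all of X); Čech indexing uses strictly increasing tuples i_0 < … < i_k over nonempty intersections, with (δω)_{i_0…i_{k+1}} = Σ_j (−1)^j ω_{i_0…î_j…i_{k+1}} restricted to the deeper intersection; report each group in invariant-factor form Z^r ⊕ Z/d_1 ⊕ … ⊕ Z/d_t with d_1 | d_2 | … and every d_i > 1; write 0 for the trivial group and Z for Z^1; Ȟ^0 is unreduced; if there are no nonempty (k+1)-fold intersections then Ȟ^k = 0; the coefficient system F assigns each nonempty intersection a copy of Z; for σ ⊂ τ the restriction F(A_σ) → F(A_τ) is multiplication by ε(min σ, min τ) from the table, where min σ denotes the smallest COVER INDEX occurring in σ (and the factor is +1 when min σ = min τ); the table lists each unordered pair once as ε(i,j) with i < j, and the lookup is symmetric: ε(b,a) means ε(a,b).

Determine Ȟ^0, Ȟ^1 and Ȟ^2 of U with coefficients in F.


cover nerve:
  A12={q4,q7,q24} A13={q7,q27,q31} A14={q20,q26,q31} A15={q5,q19,q20} A16={q9,q19,q24} A23={q7,q13,q15,q17} A24={q2,q16,q29} A25={q2,q6,q13} A26={q3,q16,q24} A34={q10,q23,q31} A35={q13,q25,q28} A36={q12,q23,q28} A45={q1,q2,q20} A46={q16,q22,q23} A56={q19,q28,q32}
  A123={q7} A126={q24} A134={q31} A145={q20} A156={q19} A235={q13} A245={q2} A246={q16} A346={q23} A356={q28}
C dims 6,15,10; δ0: rk 5, SNF 1^5; δ1: rk 10, SNF 1^9·2
Ȟ^0: (6−5)−0=1 ⇒ Z
Ȟ^1: (15−10)−5=0 ⇒ 0
Ȟ^2: (10−0)−10=0 plus torsion [2] ⇒ Z/2

Ȟ^0 = Z, Ȟ^1 = 0 and Ȟ^2 = Z/2


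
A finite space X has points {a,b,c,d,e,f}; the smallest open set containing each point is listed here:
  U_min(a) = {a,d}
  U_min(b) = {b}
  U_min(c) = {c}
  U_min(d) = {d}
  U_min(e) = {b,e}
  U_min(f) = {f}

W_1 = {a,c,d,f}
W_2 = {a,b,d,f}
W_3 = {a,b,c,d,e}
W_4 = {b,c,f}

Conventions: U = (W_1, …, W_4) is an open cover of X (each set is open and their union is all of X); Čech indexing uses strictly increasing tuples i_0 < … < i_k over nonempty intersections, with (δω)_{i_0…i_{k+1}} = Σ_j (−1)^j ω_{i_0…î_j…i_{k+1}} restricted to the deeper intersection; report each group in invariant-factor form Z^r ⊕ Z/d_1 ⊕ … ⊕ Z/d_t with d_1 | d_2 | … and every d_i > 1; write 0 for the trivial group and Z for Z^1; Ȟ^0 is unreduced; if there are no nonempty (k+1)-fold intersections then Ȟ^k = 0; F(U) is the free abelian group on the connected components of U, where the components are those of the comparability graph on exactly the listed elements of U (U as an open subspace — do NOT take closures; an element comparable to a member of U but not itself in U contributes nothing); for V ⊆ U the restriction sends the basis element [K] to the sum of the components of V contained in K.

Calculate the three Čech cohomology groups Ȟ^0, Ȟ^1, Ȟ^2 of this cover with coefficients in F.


nonempty overlaps:
  W12={a,d,f} W13={a,c,d} W14={c,f} W23={a,b,d} W24={b,f} W34={b,c}
  W123={a,d} W124={f} W134={c} W234={b}
components per intersection:
  W1: {a,d} {c} {f}
  W2: {a,d} {b} {f}
  W3: {a,d} {b,e} {c}
  W4: {b} {c} {f}
  W12: {a,d} {f}
  W13: {a,d} {c}
  W14: {c} {f}
  W23: {a,d} {b}
  W24: {b} {f}
  W34: {b} {c}
  W123: {a,d}
  W124: {f}
  W134: {c}
  W234: {b}
C dims 12,12,4; δ0: rk 8, SNF 1^8; δ1: rk 4, SNF 1^4
degree 0: 12−8−0 = 4 → Ȟ^0 ≅ Z^4
degree 1: 12−4−8 = 0 → Ȟ^1 ≅ 0
degree 2: 4−0−4 = 0 → Ȟ^2 ≅ 0

Ȟ^0(U;F) ≅ Z^4,  Ȟ^1(U;F) ≅ 0,  Ȟ^2(U;F) ≅ 0


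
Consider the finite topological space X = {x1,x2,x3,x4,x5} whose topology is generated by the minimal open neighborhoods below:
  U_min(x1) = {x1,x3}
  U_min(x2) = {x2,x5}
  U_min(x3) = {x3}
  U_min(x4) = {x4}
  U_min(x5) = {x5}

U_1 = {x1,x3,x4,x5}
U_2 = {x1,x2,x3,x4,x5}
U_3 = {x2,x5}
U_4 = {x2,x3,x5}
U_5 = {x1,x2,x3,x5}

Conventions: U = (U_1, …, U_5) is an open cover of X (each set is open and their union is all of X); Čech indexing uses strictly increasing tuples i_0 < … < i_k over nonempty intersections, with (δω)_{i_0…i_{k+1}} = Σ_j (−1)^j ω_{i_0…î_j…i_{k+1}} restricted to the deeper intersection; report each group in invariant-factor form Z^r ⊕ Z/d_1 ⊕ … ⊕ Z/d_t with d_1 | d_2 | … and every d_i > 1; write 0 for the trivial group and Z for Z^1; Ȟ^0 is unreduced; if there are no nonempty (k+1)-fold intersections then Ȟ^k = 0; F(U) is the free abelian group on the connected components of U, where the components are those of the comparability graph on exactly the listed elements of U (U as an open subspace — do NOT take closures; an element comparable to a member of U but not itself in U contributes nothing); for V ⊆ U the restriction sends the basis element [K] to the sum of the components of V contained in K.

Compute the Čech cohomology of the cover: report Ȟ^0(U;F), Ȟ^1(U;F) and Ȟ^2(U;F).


Ȟ^0 = Z^3,  Ȟ^1 = 0,  Ȟ^2 = 0

nerve of the cover:
  U12={x1,x3,x4,x5} U13={x5} U14={x3,x5} U15={x1,x3,x5} U23={x2,x5} U24={x2,x3,x5} U25={x1,x2,x3,x5} U34={x2,x5} U35={x2,x5} U45={x2,x3,x5}
  U123={x5} U124={x3,x5} U125={x1,x3,x5} U134={x5} U135={x5} U145={x3,x5} U234={x2,x5} U235={x2,x5} U245={x2,x3,x5} U345={x2,x5}
  U1234={x5} U1235={x5} U1245={x3,x5} U1345={x5} U2345={x2,x5}
  U12345={x5}
components per intersection:
  U1: {x1,x3} {x4} {x5}
  U2: {x1,x3} {x2,x5} {x4}
  U3: {x2,x5}
  U4: {x2,x5} {x3}
  U5: {x1,x3} {x2,x5}
  U12: {x1,x3} {x4} {x5}
  U13: {x5}
  U14: {x3} {x5}
  U15: {x1,x3} {x5}
  U23: {x2,x5}
  U24: {x2,x5} {x3}
  U25: {x1,x3} {x2,x5}
  U34: {x2,x5}
  U35: {x2,x5}
  U45: {x2,x5} {x3}
  U123: {x5}
  U124: {x3} {x5}
  U125: {x1,x3} {x5}
  U134: {x5}
  U135: {x5}
  U145: {x3} {x5}
  U234: {x2,x5}
  U235: {x2,x5}
  U245: {x2,x5} {x3}
  U345: {x2,x5}
  U1234: {x5}
  U1235: {x5}
  U1245: {x3} {x5}
  U1345: {x5}
  U2345: {x2,x5}
  U12345: {x5}
C dims 11,17,14,6; δ0: rk 8, SNF 1^8; δ1: rk 9, SNF 1^9; δ2: rk 5, SNF 1^5
Ȟ^0 = (11 − 8) − 0 = 3, so Ȟ^0 ≅ Z^3
Ȟ^1 = (17 − 9) − 8 = 0, so Ȟ^1 ≅ 0
Ȟ^2 = (14 − 5) − 9 = 0, so Ȟ^2 ≅ 0


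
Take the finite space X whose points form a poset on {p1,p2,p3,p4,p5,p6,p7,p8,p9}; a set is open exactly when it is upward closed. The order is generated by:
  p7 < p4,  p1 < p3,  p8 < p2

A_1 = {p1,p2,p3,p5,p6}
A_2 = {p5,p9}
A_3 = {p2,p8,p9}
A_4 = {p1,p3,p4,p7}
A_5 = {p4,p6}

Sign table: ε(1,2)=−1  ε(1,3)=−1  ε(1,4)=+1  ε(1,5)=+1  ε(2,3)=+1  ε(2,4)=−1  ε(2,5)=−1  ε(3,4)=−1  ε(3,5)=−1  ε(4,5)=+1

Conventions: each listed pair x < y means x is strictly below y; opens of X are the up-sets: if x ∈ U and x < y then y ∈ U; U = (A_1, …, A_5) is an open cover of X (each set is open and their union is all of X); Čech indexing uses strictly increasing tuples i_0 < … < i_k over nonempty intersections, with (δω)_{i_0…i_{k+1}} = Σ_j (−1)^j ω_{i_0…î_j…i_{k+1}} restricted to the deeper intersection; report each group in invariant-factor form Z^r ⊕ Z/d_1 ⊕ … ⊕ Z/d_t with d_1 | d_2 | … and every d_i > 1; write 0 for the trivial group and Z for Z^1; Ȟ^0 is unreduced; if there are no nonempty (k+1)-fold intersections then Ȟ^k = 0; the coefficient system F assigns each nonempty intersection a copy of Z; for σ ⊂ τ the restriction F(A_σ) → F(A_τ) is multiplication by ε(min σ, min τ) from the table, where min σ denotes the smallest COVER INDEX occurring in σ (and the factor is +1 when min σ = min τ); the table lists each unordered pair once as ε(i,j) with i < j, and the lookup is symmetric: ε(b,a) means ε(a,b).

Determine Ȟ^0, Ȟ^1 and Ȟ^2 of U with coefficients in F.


Ȟ^0(U;F) ≅ Z; Ȟ^1(U;F) ≅ Z^2; Ȟ^2(U;F) ≅ 0

nerve simplices:
  A12={p5} A13={p2} A14={p1,p3} A15={p6} A23={p9} A45={p4}
C dims 5,6; δ0: rk 4, SNF 1^4
degree 0: 5−4−0 = 1 → Ȟ^0 ≅ Z
degree 1: 6−0−4 = 2 → Ȟ^1 ≅ Z^2
degree 2: 0−0−0 = 0 → Ȟ^2 ≅ 0


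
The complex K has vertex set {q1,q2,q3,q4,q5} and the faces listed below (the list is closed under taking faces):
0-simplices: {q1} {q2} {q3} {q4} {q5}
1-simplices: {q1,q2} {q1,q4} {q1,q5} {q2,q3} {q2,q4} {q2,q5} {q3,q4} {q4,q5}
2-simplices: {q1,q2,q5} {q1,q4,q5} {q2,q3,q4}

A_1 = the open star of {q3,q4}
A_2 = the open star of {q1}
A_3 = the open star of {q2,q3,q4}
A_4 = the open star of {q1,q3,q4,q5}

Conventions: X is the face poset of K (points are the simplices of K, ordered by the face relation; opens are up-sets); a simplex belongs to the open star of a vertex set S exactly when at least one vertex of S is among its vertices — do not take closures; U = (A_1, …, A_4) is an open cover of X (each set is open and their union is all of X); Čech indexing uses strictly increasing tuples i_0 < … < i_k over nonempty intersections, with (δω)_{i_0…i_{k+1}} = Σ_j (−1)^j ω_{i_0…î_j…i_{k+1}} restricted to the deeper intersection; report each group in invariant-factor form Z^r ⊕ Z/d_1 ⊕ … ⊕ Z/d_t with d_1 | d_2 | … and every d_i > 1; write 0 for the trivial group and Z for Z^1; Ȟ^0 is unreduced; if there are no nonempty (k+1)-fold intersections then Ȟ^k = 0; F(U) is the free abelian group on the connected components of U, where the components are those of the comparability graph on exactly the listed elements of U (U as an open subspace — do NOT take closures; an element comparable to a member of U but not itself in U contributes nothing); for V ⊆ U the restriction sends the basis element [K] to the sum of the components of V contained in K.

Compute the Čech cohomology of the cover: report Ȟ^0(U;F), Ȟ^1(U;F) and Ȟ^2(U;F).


intersection data:
  A1={{q3},{q4},{q1,q4},{q2,q3},{q2,q4},{q3,q4},{q4,q5},{q1,q4,q5},{q2,q3,q4}} A2={{q1},{q1,q2},{q1,q4},{q1,q5},{q1,q2,q5},{q1,q4,q5}} A3={{q2},{q3},{q4},{q1,q2},{q1,q4},{q2,q3},{q2,q4},{q2,q5},{q3,q4},{q4,q5},{q1,q2,q5},{q1,q4,q5},{q2,q3,q4}} A4={{q1},{q3},{q4},{q5},{q1,q2},{q1,q4},{q1,q5},{q2,q3},{q2,q4},{q2,q5},{q3,q4},{q4,q5},{q1,q2,q5},{q1,q4,q5},{q2,q3,q4}}
  A12={{q1,q4},{q1,q4,q5}} A13={{q3},{q4},{q1,q4},{q2,q3},{q2,q4},{q3,q4},{q4,q5},{q1,q4,q5},{q2,q3,q4}} A14={{q3},{q4},{q1,q4},{q2,q3},{q2,q4},{q3,q4},{q4,q5},{q1,q4,q5},{q2,q3,q4}} A23={{q1,q2},{q1,q4},{q1,q2,q5},{q1,q4,q5}} A24={{q1},{q1,q2},{q1,q4},{q1,q5},{q1,q2,q5},{q1,q4,q5}} A34={{q3},{q4},{q1,q2},{q1,q4},{q2,q3},{q2,q4},{q2,q5},{q3,q4},{q4,q5},{q1,q2,q5},{q1,q4,q5},{q2,q3,q4}}
  A123={{q1,q4},{q1,q4,q5}} A124={{q1,q4},{q1,q4,q5}} A134={{q3},{q4},{q1,q4},{q2,q3},{q2,q4},{q3,q4},{q4,q5},{q1,q4,q5},{q2,q3,q4}} A234={{q1,q2},{q1,q4},{q1,q2,q5},{q1,q4,q5}}
  A1234={{q1,q4},{q1,q4,q5}}
components per intersection:
  A1: {{q3},{q4},{q1,q4},{q2,q3},{q2,q4},{q3,q4},{q4,q5},{q1,q4,q5},{q2,q3,q4}}
  A2: {{q1},{q1,q2},{q1,q4},{q1,q5},{q1,q2,q5},{q1,q4,q5}}
  A3: {{q2},{q3},{q4},{q1,q2},{q1,q4},{q2,q3},{q2,q4},{q2,q5},{q3,q4},{q4,q5},{q1,q2,q5},{q1,q4,q5},{q2,q3,q4}}
  A4: {{q1},{q3},{q4},{q5},{q1,q2},{q1,q4},{q1,q5},{q2,q3},{q2,q4},{q2,q5},{q3,q4},{q4,q5},{q1,q2,q5},{q1,q4,q5},{q2,q3,q4}}
  A12: {{q1,q4},{q1,q4,q5}}
  A13: {{q3},{q4},{q1,q4},{q2,q3},{q2,q4},{q3,q4},{q4,q5},{q1,q4,q5},{q2,q3,q4}}
  A14: {{q3},{q4},{q1,q4},{q2,q3},{q2,q4},{q3,q4},{q4,q5},{q1,q4,q5},{q2,q3,q4}}
  A23: {{q1,q2},{q1,q2,q5}} {{q1,q4},{q1,q4,q5}}
  A24: {{q1},{q1,q2},{q1,q4},{q1,q5},{q1,q2,q5},{q1,q4,q5}}
  A34: {{q3},{q4},{q1,q4},{q2,q3},{q2,q4},{q3,q4},{q4,q5},{q1,q4,q5},{q2,q3,q4}} {{q1,q2},{q2,q5},{q1,q2,q5}}
  A123: {{q1,q4},{q1,q4,q5}}
  A124: {{q1,q4},{q1,q4,q5}}
  A134: {{q3},{q4},{q1,q4},{q2,q3},{q2,q4},{q3,q4},{q4,q5},{q1,q4,q5},{q2,q3,q4}}
  A234: {{q1,q2},{q1,q2,q5}} {{q1,q4},{q1,q4,q5}}
  A1234: {{q1,q4},{q1,q4,q5}}
C dims 4,8,5,1; δ0: rk 3, SNF 1^3; δ1: rk 4, SNF 1^4; δ2: rk 1, SNF 1^1
Ȟ^0 = (4 − 3) − 0 = 1, so Ȟ^0 ≅ Z
Ȟ^1 = (8 − 4) − 3 = 1, so Ȟ^1 ≅ Z
Ȟ^2 = (5 − 1) − 4 = 0, so Ȟ^2 ≅ 0

Ȟ^0 ≅ Z; Ȟ^1 ≅ Z; Ȟ^2 ≅ 0
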